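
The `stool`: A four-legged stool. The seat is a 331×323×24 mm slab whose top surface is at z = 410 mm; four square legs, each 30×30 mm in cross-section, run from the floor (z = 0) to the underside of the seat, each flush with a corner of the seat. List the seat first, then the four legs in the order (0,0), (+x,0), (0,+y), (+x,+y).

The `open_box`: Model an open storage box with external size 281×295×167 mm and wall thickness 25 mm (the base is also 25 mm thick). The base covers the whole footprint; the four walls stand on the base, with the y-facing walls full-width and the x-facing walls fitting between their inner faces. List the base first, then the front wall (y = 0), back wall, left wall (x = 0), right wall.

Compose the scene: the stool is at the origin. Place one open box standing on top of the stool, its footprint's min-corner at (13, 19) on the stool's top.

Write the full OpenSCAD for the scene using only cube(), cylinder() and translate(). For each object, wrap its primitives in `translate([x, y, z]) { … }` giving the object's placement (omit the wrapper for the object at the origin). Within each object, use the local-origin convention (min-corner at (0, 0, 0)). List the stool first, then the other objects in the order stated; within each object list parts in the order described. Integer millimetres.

translate([0, 0, 386]) cube([331, 323, 24]);
cube([30, 30, 386]);
translate([301, 0, 0]) cube([30, 30, 386]);
translate([0, 293, 0]) cube([30, 30, 386]);
translate([301, 293, 0]) cube([30, 30, 386]);
translate([13, 19, 410]) {
  cube([281, 295, 25]);
  translate([0, 0, 25]) cube([281, 25, 142]);
  translate([0, 270, 25]) cube([281, 25, 142]);
  translate([0, 25, 25]) cube([25, 245, 142]);
  translate([256, 25, 25]) cube([25, 245, 142]);
}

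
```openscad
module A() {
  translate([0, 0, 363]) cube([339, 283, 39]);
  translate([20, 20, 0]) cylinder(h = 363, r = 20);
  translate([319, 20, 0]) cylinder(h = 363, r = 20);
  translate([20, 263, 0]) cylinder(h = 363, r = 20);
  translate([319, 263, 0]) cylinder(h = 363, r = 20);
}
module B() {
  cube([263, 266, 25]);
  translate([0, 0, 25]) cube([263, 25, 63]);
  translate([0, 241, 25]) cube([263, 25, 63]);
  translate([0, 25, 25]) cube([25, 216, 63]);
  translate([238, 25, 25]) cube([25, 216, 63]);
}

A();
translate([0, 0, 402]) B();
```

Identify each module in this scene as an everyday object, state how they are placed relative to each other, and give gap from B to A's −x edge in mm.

A is a stool. B is an open box. The open box is on top of the stool. The gap from the open box to the stool's −x edge is 0 mm.

The open box's min-x is at 0; the stool's min-x is 0; gap = 0 mm.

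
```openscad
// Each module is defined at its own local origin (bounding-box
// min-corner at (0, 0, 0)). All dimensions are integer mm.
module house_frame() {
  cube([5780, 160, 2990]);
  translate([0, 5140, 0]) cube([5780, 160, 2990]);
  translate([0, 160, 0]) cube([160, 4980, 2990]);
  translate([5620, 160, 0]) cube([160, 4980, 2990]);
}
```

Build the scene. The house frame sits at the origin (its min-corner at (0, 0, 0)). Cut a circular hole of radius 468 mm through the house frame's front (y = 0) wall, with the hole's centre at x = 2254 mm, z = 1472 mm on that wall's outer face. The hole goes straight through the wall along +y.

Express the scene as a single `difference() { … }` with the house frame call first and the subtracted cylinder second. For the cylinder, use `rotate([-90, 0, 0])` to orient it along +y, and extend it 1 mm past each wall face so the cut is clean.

difference() {
  house_frame();
  translate([2254, -1, 1472]) rotate([-90, 0, 0]) cylinder(h = 162, r = 468);
}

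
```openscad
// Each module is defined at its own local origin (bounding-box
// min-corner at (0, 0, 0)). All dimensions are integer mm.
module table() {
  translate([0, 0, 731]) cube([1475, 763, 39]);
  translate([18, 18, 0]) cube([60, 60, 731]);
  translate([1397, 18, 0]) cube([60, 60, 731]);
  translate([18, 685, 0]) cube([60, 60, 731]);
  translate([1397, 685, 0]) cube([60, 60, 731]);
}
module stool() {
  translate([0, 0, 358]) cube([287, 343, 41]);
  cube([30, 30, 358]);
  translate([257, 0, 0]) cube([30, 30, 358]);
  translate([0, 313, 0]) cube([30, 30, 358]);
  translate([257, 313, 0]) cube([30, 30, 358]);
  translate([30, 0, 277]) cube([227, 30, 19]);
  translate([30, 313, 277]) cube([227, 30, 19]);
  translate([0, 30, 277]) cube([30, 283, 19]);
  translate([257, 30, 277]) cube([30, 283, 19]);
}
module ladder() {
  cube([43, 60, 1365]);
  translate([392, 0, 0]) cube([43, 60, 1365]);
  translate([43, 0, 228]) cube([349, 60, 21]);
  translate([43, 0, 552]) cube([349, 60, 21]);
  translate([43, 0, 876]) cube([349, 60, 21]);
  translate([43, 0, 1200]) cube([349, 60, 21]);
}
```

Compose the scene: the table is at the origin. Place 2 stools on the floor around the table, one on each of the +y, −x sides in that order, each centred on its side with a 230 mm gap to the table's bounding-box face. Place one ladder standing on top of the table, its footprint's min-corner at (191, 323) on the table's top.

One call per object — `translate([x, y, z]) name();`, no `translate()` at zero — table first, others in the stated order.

table();
translate([594, 993, 0]) stool();
translate([-517, 210, 0]) stool();
translate([191, 323, 770]) ladder();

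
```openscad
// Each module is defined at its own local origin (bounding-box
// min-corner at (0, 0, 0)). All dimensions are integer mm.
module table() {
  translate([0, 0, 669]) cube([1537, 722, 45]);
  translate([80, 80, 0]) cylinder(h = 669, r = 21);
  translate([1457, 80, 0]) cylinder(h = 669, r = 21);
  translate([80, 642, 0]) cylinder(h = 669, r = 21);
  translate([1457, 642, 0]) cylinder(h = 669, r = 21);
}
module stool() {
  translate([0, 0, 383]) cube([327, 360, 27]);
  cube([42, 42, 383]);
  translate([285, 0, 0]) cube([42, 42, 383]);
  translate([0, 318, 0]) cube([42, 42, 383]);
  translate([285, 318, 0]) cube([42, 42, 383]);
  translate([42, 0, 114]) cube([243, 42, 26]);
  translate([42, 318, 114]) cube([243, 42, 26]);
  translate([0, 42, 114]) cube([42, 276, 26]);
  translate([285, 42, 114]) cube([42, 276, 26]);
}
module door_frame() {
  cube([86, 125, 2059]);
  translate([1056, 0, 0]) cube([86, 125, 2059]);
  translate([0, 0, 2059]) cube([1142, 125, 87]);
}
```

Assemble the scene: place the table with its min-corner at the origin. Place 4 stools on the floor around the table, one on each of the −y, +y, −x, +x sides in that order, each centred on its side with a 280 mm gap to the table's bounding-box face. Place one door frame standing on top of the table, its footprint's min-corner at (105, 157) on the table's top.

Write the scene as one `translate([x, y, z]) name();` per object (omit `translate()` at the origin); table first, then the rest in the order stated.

table();
translate([605, -640, 0]) stool();
translate([605, 1002, 0]) stool();
translate([-607, 181, 0]) stool();
translate([1817, 181, 0]) stool();
translate([105, 157, 714]) door_frame();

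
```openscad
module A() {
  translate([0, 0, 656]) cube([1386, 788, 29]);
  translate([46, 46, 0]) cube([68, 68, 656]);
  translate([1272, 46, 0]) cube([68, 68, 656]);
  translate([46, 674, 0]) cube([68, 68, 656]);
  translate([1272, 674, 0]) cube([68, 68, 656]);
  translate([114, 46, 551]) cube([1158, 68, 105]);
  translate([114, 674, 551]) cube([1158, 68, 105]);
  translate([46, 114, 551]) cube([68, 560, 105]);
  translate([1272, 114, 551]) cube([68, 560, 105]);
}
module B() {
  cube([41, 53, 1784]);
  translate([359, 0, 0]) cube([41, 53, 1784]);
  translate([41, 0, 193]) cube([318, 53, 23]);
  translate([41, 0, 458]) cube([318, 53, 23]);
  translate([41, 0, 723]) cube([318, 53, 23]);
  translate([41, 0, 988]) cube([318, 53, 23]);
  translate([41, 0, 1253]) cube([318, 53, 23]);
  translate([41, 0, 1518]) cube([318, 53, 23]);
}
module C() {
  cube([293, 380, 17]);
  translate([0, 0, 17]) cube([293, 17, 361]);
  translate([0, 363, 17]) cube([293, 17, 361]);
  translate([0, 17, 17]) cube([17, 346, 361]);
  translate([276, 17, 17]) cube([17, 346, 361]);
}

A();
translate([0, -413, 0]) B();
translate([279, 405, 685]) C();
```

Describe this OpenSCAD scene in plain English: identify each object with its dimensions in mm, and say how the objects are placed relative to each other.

A is a table: top 1386 mm (x) × 788 mm (y), 29 mm thick, upper face at z = 685 mm, on four 68×68 mm square legs, each inset 46 mm from the nearest pair of top edges, running from z = 0 to the bottom of the top. Four apron rails, 68 mm thick and 105 mm tall, run between adjacent legs with their top edges flush with the underside of the top and their outer faces flush with the legs' outer faces.

B is a wooden ladder with two side rails of 41×53 mm section and 1784 mm height, set 400 mm apart overall. Between them run 6 rectangular rungs (53 mm deep, 23 mm thick), front faces flush with the rails' −y face. The bottom of the first rung is 193 mm above the floor and each subsequent rung is 265 mm higher than the one below.

C is an open storage box with external size 293×380×378 mm and wall thickness 17 mm (the base is also 17 mm thick). The base covers the whole footprint; the four walls stand on the base, with the y-facing walls full-width and the x-facing walls fitting between their inner faces.

The ladder is on the floor beside the table on its −y side. The open box is on top of the table.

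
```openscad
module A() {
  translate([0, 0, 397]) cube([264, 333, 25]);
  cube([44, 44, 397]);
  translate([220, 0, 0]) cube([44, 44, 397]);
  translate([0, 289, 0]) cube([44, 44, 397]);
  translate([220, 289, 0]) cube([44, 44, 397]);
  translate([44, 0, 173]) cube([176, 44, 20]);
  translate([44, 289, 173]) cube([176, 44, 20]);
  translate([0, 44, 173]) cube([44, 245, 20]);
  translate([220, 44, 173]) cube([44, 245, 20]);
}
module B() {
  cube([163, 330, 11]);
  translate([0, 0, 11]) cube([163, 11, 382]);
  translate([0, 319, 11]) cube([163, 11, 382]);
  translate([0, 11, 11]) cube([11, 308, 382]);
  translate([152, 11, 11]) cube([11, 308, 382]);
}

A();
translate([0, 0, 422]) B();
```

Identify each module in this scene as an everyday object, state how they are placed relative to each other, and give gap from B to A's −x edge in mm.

The open box's min-x is at 0; the stool's min-x is 0; gap = 0 mm.

A is a stool. B is an open box. The open box is on top of the stool. The gap from the open box to the stool's −x edge is 0 mm.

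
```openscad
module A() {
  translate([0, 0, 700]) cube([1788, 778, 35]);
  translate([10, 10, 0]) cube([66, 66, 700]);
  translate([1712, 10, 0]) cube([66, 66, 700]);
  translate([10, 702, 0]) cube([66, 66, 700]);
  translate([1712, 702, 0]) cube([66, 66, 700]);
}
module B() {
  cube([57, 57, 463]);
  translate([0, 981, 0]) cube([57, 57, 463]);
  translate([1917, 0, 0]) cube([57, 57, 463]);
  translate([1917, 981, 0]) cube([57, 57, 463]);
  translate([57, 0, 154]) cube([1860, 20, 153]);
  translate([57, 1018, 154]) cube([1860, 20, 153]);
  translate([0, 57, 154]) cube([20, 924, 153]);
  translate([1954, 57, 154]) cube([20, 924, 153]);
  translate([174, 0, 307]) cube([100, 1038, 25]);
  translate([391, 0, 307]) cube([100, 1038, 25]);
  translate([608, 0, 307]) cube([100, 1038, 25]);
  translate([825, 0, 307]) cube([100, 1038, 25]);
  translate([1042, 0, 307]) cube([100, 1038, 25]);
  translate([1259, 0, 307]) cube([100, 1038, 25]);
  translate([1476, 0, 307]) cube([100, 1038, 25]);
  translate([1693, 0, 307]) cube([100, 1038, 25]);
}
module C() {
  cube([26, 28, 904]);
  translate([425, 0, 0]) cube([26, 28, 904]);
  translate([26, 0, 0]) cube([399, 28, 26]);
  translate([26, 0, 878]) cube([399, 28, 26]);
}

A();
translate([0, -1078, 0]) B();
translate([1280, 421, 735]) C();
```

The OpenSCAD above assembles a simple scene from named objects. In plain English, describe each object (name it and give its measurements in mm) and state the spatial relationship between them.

A is a table with a 1788×778 mm rectangular top, 35 mm thick, top surface at z = 735 mm, supported by four 66×66 mm square legs, each inset 10 mm from the nearest pair of top edges, running from the floor.

B is a bed frame 1974 mm long (x) by 1038 mm wide (y). Four 57×57 mm corner posts, 463 mm tall, at the corners of the footprint. Four rails of 20 mm thickness and 153 mm height run between adjacent posts with their undersides at z = 154 mm, their outer faces flush with the outside of the frame (the two x-running rails run between the posts' inner faces; the two y-running rails run between the posts' inner faces). 8 slats, each 100 mm wide (x) and 25 mm thick, lie across the top of the two x-running rails, running the full 1038 mm width of the frame in y; the slats are evenly spaced along x between the inner faces of the end posts with equal gaps (rounded down to the nearest mm) at the −x end and between each pair — any rounding remainder accumulates at the +x end.

C is a picture frame with a 399×852 mm rectangular opening (x by z) and a uniform 26 mm border on every side. Frame depth is 28 mm along y. It is built from two vertical stiles running the full outside height and two horizontal rails spanning the gap between the stiles.

The bed frame is on the floor beside the table on its −y side. The picture frame is on top of the table.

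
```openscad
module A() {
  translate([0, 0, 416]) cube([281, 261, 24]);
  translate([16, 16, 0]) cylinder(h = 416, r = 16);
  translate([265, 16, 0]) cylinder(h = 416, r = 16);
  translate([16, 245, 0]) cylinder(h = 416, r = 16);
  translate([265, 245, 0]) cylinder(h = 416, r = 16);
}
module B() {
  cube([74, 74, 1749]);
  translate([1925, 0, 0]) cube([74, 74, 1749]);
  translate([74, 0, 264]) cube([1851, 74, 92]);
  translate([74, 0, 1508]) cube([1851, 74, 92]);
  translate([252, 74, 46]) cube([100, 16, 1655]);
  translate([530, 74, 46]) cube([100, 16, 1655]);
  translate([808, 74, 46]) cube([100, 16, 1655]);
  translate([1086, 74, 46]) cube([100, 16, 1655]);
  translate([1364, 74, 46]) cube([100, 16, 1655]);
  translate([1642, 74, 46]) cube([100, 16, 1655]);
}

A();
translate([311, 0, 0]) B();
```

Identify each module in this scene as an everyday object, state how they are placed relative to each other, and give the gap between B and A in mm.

The fence section's nearest face is 30 mm from the stool's +x face.

A is a stool. B is a fence section. The fence section is on the floor beside the stool on its +x side. The gap between the fence section and the stool is 30 mm.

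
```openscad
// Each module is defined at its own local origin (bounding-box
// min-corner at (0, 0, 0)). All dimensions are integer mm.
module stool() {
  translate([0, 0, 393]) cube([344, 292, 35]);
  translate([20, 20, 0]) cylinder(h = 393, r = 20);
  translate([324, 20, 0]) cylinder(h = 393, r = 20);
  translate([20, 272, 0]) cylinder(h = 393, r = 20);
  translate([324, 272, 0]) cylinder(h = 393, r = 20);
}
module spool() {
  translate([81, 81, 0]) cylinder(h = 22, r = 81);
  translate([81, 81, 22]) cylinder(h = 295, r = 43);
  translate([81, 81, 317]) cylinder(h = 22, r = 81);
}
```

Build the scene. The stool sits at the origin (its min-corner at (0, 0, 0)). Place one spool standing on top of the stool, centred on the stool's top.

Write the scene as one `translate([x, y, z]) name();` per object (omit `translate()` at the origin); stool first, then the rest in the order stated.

stool();
translate([91, 65, 428]) spool();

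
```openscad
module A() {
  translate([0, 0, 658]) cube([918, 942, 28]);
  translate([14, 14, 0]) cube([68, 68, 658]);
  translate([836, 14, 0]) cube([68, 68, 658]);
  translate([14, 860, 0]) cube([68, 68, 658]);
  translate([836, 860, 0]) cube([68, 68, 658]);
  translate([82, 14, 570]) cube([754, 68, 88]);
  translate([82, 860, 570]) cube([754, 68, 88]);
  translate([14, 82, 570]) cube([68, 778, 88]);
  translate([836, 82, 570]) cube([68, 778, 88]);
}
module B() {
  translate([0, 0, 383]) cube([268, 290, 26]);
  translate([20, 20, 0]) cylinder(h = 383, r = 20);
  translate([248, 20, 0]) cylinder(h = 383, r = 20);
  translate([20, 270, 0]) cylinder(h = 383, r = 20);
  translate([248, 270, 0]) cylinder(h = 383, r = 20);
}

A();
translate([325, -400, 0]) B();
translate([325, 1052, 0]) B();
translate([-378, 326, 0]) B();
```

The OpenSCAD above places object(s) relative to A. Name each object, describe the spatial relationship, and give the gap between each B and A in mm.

A is a table. B is a stool. Three stools sit around the table at the −y, +y, −x sides. The gap between each stool and the table is 110 mm.

Each stool's nearest face is 110 mm from the table's bounding box.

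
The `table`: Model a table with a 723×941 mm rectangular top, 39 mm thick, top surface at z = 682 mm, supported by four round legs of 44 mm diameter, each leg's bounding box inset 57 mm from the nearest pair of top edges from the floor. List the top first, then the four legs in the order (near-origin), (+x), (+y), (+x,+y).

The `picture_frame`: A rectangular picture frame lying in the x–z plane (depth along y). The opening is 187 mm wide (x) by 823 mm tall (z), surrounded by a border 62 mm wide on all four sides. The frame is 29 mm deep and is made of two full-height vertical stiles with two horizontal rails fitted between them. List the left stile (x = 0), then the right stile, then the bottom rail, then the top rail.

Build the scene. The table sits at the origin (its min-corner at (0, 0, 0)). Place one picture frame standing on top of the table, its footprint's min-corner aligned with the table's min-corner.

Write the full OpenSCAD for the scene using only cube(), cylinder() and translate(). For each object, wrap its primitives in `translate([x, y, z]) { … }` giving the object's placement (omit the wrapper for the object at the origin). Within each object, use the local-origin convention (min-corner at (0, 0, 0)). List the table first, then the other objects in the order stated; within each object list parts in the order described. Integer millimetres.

translate([0, 0, 643]) cube([723, 941, 39]);
translate([79, 79, 0]) cylinder(h = 643, r = 22);
translate([644, 79, 0]) cylinder(h = 643, r = 22);
translate([79, 862, 0]) cylinder(h = 643, r = 22);
translate([644, 862, 0]) cylinder(h = 643, r = 22);
translate([0, 0, 682]) {
  cube([62, 29, 947]);
  translate([249, 0, 0]) cube([62, 29, 947]);
  translate([62, 0, 0]) cube([187, 29, 62]);
  translate([62, 0, 885]) cube([187, 29, 62]);
}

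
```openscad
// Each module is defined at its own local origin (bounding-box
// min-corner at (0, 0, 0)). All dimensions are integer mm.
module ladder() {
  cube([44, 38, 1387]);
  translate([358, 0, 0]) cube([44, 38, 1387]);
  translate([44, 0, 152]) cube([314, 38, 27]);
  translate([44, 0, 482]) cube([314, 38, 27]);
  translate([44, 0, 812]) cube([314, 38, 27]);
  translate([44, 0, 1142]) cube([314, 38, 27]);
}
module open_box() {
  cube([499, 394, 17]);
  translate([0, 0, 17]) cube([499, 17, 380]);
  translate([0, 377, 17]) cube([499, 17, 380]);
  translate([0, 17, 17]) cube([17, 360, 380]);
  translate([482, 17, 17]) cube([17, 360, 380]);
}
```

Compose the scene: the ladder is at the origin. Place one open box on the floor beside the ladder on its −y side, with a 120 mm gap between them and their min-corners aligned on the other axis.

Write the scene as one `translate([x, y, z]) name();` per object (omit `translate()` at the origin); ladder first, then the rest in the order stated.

ladder();
translate([0, -514, 0]) open_box();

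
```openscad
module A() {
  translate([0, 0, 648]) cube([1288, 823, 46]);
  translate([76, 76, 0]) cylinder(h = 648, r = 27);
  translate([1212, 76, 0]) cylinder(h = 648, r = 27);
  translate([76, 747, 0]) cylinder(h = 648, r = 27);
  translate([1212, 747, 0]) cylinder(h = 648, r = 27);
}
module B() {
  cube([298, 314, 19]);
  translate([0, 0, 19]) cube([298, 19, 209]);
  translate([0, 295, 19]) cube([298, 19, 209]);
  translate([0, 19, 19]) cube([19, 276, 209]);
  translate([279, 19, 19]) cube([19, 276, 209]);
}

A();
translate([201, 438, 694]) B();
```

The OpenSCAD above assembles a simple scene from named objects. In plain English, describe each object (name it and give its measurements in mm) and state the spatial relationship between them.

A is a rectangular dining table. The top is 1288×823×46 mm with its upper surface at z = 694 mm. It stands on four round legs of 54 mm diameter, each leg's bounding box inset 49 mm from the nearest pair of top edges, running from the floor to the underside of the top.

B is an open storage box with external size 298×314×228 mm and wall thickness 19 mm (the base is also 19 mm thick). The base covers the whole footprint; the four walls stand on the base, with the y-facing walls full-width and the x-facing walls fitting between their inner faces.

The open box is on top of the table.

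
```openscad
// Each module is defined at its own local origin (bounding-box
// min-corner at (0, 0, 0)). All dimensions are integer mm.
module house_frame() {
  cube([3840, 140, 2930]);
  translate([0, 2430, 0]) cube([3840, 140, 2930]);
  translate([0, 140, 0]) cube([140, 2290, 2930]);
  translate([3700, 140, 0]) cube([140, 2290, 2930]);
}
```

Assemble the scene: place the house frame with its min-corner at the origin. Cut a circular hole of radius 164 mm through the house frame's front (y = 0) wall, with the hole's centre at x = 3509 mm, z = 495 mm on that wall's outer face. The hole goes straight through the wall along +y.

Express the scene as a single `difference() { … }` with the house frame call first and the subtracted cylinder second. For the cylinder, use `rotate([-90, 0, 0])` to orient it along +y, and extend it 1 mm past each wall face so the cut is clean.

difference() {
  house_frame();
  translate([3509, -1, 495]) rotate([-90, 0, 0]) cylinder(h = 142, r = 164);
}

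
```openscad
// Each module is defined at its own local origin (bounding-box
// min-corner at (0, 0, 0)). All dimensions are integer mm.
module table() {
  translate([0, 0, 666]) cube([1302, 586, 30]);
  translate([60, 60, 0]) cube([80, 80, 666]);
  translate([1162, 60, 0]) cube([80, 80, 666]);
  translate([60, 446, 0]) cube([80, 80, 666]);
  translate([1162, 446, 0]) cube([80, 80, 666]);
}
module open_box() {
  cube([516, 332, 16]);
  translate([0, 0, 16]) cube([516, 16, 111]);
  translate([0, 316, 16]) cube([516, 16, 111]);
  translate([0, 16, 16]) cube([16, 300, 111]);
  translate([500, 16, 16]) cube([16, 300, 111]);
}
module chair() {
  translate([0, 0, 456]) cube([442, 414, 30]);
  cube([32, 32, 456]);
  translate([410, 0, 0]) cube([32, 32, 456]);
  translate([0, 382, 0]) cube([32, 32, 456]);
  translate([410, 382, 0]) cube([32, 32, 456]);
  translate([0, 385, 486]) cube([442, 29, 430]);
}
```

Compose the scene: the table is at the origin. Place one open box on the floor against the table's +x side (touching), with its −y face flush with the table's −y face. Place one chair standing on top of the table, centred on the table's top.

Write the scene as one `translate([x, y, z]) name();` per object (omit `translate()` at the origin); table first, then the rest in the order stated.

table();
translate([1302, 0, 0]) open_box();
translate([430, 86, 696]) chair();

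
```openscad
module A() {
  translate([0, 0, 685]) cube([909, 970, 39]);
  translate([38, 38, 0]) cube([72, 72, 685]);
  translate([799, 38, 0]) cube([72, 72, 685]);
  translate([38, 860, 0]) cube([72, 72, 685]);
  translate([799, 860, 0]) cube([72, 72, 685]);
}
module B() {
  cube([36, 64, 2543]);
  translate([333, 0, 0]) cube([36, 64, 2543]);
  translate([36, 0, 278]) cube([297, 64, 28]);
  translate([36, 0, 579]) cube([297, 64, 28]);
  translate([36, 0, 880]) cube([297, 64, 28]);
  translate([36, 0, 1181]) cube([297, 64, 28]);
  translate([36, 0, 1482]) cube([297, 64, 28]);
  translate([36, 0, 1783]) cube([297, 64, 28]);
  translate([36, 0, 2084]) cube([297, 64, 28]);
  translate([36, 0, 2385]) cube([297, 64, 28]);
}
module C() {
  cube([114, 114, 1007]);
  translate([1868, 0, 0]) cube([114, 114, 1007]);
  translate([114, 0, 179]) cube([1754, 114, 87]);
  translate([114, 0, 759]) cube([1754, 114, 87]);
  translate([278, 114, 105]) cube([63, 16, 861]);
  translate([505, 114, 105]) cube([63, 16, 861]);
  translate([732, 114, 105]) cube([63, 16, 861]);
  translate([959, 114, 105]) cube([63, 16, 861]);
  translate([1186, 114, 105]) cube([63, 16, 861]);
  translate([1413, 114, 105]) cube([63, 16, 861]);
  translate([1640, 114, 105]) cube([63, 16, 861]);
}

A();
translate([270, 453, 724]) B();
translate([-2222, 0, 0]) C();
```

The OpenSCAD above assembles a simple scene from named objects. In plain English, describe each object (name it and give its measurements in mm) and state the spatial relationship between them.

A is a table with a 909×970 mm rectangular top, 39 mm thick, top surface at z = 724 mm, supported by four 72×72 mm square legs, each inset 38 mm from the nearest pair of top edges, running from the floor.

B is a wooden ladder with two side rails of 36×64 mm section and 2543 mm height, set 369 mm apart overall. Between them run 8 rectangular rungs (64 mm deep, 28 mm thick), front faces flush with the rails' −y face. The bottom of the first rung is 278 mm above the floor and each subsequent rung is 301 mm higher than the one below.

C is a fence section. Two 114×114 mm posts, 1007 mm tall, stand on the floor with a clear span of 1754 mm between their inner faces. Two horizontal rails of 114×87 mm section span the gap between the posts with their undersides at z = 179 mm and z = 759 mm, flush with the posts' −y face. 7 pickets, each 63 mm wide, 16 mm thick and 861 mm tall, are fixed to the +y face of the rails with their bottoms at z = 105 mm, evenly spaced across the span with equal gaps (rounded down to the nearest mm) at the −x end and between each pair — any rounding remainder accumulates at the +x end.

The ladder is on top of the table, centred. The fence section is on the floor beside the table on its −x side.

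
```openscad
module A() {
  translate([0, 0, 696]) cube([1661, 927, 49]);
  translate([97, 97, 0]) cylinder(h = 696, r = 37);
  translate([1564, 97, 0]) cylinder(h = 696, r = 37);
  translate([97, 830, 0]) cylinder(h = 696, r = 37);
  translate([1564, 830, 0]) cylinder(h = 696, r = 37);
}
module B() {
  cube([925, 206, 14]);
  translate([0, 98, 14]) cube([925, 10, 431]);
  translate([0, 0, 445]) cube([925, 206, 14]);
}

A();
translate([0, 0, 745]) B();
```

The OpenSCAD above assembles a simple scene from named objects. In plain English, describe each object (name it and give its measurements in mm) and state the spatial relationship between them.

A is a table with a 1661×927 mm rectangular top, 49 mm thick, top surface at z = 745 mm, supported by four round legs of 74 mm diameter, each leg's bounding box inset 60 mm from the nearest pair of top edges, running from the floor.

B is an I-beam lying along x, 925 mm long. Overall section height 459 mm. Two flanges 206 mm wide (y) and 14 mm thick, one on the floor and one at the top; a web 10 mm thick runs between them, centred on the flange width.

The I-beam is on top of the table.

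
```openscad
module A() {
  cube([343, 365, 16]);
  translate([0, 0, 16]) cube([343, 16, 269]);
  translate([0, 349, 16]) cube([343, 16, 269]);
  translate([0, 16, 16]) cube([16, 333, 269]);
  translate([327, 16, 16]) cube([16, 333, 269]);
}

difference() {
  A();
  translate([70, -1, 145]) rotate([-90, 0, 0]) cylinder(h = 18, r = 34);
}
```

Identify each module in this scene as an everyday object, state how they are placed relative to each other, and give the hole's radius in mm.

A is an open box. The open box has a circular hole through its front wall. The hole's radius is 34 mm.

The subtracted cylinder has r = 34 mm.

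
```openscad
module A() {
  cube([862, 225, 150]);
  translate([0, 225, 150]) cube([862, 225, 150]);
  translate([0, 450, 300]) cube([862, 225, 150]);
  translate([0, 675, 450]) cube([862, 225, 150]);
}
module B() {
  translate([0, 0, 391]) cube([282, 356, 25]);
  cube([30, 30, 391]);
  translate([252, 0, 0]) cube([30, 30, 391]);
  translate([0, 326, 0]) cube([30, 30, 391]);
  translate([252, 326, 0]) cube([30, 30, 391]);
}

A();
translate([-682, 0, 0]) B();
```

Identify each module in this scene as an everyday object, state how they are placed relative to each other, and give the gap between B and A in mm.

A is a staircase. B is a stool. The stool is on the floor beside the staircase on its −x side. The gap between the stool and the staircase is 400 mm.

The stool's nearest face is 400 mm from the staircase's −x face.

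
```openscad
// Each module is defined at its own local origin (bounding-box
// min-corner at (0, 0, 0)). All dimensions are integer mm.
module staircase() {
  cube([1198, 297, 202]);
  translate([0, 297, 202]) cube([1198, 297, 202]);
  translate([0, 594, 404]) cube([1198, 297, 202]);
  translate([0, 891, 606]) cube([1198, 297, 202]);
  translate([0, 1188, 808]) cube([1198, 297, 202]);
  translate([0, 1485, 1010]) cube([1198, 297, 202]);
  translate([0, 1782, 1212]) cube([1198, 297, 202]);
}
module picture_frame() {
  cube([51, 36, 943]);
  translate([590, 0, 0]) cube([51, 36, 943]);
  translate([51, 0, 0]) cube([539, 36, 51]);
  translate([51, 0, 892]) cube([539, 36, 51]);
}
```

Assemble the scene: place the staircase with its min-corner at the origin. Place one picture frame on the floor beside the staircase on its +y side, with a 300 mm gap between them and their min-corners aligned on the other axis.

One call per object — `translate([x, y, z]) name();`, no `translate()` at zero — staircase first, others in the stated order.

staircase();
translate([0, 2379, 0]) picture_frame();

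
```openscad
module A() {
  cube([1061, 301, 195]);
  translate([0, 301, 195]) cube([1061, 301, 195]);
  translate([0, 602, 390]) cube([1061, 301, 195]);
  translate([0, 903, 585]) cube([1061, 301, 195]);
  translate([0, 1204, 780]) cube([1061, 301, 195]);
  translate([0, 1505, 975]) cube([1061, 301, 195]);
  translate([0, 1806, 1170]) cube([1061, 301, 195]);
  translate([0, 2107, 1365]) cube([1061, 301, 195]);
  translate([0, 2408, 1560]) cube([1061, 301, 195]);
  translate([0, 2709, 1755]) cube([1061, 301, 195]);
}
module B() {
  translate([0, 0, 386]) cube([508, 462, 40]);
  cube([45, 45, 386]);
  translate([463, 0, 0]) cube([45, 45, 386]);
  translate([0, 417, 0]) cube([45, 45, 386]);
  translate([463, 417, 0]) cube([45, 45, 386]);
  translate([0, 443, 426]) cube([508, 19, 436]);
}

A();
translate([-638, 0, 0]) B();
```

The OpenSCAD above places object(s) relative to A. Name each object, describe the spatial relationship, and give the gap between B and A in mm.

The chair's nearest face is 130 mm from the staircase's −x face.

A is a staircase. B is a chair. The chair is on the floor beside the staircase on its −x side. The gap between the chair and the staircase is 130 mm.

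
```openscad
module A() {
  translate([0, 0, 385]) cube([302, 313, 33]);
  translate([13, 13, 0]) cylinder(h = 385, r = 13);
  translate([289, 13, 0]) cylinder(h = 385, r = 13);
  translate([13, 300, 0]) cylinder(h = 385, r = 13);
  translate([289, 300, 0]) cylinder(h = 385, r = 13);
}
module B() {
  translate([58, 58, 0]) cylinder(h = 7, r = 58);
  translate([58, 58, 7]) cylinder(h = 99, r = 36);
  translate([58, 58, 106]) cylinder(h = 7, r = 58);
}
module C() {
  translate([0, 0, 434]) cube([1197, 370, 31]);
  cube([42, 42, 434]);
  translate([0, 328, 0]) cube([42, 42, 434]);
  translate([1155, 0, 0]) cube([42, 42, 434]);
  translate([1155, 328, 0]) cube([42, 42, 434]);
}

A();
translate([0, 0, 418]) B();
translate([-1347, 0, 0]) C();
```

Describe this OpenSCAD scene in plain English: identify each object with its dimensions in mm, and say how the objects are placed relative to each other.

A is a simple wooden stool: a rectangular seat 302 mm (x) by 313 mm (y), 33 mm thick, top face at z = 418 mm, on four round legs, each 26 mm in diameter. The legs rest on z = 0, each leg's axis is inset half a diameter from the nearest pair of seat edges (so the leg's bounding box is flush with the corner).

B is a spool: two coaxial disc flanges of radius 58 mm and thickness 7 mm, joined by a core cylinder of radius 36 mm and height 99 mm. The lower flange rests on z = 0 and the three cylinders share a vertical axis.

C is a long wooden bench with a 1197 mm (x) × 370 mm (y) seat, 31 mm thick, its top surface 465 mm above the floor. Four 42 mm square legs at the seat corners, flush with the edges, run from z = 0 to the seat underside.

The spool is on top of the stool. The bench is on the floor beside the stool on its −x side.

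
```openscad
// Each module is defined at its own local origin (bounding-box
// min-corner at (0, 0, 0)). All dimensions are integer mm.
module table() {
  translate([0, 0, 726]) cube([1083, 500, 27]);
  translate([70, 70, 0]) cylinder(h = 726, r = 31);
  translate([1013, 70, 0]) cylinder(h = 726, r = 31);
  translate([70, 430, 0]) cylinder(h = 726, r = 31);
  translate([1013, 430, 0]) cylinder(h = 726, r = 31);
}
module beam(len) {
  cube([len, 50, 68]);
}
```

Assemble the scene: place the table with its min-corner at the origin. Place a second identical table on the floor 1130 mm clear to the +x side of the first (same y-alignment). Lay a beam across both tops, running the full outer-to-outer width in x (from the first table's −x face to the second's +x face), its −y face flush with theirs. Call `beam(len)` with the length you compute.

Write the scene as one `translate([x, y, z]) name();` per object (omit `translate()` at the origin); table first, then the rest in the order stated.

table();
translate([2213, 0, 0]) table();
translate([0, 0, 753]) beam(3296);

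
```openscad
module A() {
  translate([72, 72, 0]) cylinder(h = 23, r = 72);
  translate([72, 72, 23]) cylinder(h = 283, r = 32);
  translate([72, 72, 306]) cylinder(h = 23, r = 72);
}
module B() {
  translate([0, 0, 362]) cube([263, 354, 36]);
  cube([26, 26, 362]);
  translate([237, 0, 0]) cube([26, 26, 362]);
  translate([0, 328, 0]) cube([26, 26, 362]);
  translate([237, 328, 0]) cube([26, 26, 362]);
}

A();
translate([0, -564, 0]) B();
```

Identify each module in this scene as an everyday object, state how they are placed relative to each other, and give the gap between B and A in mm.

A is a spool. B is a stool. The stool is on the floor beside the spool on its −y side. The gap between the stool and the spool is 210 mm.

The stool's nearest face is 210 mm from the spool's −y face.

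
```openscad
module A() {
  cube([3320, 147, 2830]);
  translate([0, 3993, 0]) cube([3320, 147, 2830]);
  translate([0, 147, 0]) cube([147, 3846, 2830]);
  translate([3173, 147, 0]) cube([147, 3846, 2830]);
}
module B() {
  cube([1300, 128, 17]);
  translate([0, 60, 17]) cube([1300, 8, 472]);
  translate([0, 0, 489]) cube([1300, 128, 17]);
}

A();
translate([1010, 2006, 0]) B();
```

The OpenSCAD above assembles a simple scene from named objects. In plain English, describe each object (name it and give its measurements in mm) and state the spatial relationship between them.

A is the wall frame of a small rectangular building: four walls, each 2830 mm tall and 147 mm thick, enclosing a footprint 3320 mm (x) by 4140 mm (y) outside-to-outside, with no floor or roof. The front and back walls (the −y and +y sides) span the full width; the two side walls fit between them.

B is an I-beam lying along x, 1300 mm long. Overall section height 506 mm. Two flanges 128 mm wide (y) and 17 mm thick, one on the floor and one at the top; a web 8 mm thick runs between them, centred on the flange width.

The I-beam sits inside the house frame, centred.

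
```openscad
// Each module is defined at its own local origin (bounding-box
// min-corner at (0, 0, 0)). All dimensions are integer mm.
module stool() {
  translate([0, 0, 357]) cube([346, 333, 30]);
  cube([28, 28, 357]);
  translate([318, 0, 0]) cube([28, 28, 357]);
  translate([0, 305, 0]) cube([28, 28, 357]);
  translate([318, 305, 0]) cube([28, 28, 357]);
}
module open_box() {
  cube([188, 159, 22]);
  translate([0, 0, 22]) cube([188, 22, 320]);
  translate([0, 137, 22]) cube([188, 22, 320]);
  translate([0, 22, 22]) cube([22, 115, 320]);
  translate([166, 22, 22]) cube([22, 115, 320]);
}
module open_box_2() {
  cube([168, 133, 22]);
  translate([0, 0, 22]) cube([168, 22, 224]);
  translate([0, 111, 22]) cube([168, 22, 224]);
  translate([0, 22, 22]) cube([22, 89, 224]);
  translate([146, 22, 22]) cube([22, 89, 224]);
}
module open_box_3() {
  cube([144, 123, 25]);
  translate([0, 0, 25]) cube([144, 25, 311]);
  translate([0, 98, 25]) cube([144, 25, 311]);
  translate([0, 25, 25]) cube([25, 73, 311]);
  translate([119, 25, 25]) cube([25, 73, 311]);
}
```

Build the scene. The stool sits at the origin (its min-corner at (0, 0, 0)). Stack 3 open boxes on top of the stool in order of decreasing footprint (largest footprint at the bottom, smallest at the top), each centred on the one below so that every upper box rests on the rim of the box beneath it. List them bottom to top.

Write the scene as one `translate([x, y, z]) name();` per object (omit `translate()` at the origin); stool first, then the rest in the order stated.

stool();
translate([79, 87, 387]) open_box();
translate([89, 100, 729]) open_box_2();
translate([101, 105, 975]) open_box_3();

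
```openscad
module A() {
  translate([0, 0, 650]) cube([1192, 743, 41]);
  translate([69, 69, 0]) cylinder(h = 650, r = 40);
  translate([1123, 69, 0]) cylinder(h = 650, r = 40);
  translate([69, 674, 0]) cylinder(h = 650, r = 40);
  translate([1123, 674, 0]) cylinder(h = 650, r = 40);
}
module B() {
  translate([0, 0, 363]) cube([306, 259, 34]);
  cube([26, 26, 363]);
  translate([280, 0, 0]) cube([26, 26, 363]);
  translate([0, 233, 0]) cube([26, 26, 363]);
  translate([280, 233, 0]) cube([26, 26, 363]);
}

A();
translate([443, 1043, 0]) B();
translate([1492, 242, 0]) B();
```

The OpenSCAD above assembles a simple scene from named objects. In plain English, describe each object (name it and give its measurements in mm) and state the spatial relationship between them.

A is a table: top 1192 mm (x) × 743 mm (y), 41 mm thick, upper face at z = 691 mm, on four round legs of 80 mm diameter, each leg's bounding box inset 29 mm from the nearest pair of top edges, running from z = 0 to the bottom of the top.

B is a four-legged stool. The seat is a 306×259×34 mm slab whose top surface is at z = 397 mm; four square legs, each 26×26 mm in cross-section, run from the floor (z = 0) to the underside of the seat, each flush with a corner of the seat.

Two stools sit around the table at the +y, +x sides.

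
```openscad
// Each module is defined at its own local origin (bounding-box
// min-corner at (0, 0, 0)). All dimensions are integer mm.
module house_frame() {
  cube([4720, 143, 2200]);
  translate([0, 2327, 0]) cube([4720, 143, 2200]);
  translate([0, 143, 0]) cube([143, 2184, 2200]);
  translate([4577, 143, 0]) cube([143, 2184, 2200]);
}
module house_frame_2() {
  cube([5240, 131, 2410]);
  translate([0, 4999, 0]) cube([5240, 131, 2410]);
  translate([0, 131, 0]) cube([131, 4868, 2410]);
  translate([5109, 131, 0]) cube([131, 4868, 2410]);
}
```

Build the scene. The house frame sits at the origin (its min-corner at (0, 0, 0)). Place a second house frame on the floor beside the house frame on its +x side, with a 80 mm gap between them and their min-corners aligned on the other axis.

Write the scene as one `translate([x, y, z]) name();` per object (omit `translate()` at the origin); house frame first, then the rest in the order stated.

house_frame();
translate([4800, 0, 0]) house_frame_2();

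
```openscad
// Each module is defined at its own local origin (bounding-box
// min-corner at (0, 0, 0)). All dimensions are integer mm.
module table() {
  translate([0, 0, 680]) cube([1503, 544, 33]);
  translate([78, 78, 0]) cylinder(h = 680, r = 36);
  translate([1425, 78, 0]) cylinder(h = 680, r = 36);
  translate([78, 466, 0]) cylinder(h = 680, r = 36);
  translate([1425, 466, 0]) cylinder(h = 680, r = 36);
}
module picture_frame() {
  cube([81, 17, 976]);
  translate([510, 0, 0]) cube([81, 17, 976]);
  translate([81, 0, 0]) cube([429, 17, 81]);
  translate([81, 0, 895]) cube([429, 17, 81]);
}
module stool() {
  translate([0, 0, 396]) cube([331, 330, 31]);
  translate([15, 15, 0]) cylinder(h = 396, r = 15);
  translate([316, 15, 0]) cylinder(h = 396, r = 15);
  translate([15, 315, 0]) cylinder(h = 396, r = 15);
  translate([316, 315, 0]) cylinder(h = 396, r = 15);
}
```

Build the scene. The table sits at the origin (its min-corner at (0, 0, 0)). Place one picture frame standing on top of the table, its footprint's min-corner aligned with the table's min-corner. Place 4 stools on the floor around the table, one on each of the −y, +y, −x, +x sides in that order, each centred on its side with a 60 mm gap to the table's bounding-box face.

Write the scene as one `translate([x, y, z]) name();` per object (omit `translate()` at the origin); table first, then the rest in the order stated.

table();
translate([0, 0, 713]) picture_frame();
translate([586, -390, 0]) stool();
translate([586, 604, 0]) stool();
translate([-391, 107, 0]) stool();
translate([1563, 107, 0]) stool();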